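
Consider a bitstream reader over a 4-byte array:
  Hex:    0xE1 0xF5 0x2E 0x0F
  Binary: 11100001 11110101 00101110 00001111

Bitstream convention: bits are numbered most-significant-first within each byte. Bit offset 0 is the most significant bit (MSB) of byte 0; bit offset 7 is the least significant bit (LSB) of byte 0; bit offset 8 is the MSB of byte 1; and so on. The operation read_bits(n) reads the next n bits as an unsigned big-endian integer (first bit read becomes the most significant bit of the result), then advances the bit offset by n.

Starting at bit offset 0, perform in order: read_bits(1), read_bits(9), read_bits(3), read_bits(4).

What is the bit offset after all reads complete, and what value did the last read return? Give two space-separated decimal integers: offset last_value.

Read 1: bits[0:1] width=1 -> value=1 (bin 1); offset now 1 = byte 0 bit 1; 31 bits remain
Read 2: bits[1:10] width=9 -> value=391 (bin 110000111); offset now 10 = byte 1 bit 2; 22 bits remain
Read 3: bits[10:13] width=3 -> value=6 (bin 110); offset now 13 = byte 1 bit 5; 19 bits remain
Read 4: bits[13:17] width=4 -> value=10 (bin 1010); offset now 17 = byte 2 bit 1; 15 bits remain

Answer: 17 10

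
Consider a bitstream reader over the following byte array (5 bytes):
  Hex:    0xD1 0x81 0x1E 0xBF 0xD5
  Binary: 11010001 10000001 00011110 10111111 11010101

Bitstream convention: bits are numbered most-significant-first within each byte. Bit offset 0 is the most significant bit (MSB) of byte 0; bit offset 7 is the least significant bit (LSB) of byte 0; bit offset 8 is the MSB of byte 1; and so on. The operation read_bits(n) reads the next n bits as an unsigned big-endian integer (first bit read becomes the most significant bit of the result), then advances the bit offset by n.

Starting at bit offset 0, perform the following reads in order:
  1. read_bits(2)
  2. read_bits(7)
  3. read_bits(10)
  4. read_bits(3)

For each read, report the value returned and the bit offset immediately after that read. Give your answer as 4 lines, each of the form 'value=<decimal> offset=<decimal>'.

Answer: value=3 offset=2
value=35 offset=9
value=8 offset=19
value=7 offset=22

Derivation:
Read 1: bits[0:2] width=2 -> value=3 (bin 11); offset now 2 = byte 0 bit 2; 38 bits remain
Read 2: bits[2:9] width=7 -> value=35 (bin 0100011); offset now 9 = byte 1 bit 1; 31 bits remain
Read 3: bits[9:19] width=10 -> value=8 (bin 0000001000); offset now 19 = byte 2 bit 3; 21 bits remain
Read 4: bits[19:22] width=3 -> value=7 (bin 111); offset now 22 = byte 2 bit 6; 18 bits remain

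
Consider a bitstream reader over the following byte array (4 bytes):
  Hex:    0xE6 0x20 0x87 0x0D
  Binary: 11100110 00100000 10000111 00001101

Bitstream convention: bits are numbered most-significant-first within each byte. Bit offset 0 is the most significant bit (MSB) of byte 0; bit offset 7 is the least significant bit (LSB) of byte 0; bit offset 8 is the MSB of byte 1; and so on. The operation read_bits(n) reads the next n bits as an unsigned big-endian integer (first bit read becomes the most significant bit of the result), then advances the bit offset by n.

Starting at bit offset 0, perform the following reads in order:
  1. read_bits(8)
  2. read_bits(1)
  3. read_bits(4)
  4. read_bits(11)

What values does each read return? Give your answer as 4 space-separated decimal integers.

Answer: 230 0 4 135

Derivation:
Read 1: bits[0:8] width=8 -> value=230 (bin 11100110); offset now 8 = byte 1 bit 0; 24 bits remain
Read 2: bits[8:9] width=1 -> value=0 (bin 0); offset now 9 = byte 1 bit 1; 23 bits remain
Read 3: bits[9:13] width=4 -> value=4 (bin 0100); offset now 13 = byte 1 bit 5; 19 bits remain
Read 4: bits[13:24] width=11 -> value=135 (bin 00010000111); offset now 24 = byte 3 bit 0; 8 bits remain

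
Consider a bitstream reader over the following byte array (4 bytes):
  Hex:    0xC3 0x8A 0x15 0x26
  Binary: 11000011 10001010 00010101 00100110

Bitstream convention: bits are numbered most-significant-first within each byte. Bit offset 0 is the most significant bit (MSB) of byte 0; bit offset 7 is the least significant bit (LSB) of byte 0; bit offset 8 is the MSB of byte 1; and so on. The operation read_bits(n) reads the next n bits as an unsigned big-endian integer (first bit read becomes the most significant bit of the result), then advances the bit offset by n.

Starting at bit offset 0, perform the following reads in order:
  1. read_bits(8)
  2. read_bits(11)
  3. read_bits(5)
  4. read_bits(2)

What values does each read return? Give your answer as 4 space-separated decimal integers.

Read 1: bits[0:8] width=8 -> value=195 (bin 11000011); offset now 8 = byte 1 bit 0; 24 bits remain
Read 2: bits[8:19] width=11 -> value=1104 (bin 10001010000); offset now 19 = byte 2 bit 3; 13 bits remain
Read 3: bits[19:24] width=5 -> value=21 (bin 10101); offset now 24 = byte 3 bit 0; 8 bits remain
Read 4: bits[24:26] width=2 -> value=0 (bin 00); offset now 26 = byte 3 bit 2; 6 bits remain

Answer: 195 1104 21 0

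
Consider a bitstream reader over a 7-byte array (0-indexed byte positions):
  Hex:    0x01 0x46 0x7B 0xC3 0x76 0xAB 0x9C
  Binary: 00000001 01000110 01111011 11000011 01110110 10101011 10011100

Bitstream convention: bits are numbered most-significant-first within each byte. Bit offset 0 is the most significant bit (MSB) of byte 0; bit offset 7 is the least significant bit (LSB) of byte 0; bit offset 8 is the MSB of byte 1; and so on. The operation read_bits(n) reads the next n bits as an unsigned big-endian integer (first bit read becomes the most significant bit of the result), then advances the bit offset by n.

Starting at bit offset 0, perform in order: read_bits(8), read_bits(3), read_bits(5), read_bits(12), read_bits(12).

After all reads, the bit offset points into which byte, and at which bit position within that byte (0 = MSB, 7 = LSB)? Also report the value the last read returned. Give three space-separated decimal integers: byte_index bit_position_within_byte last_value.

Read 1: bits[0:8] width=8 -> value=1 (bin 00000001); offset now 8 = byte 1 bit 0; 48 bits remain
Read 2: bits[8:11] width=3 -> value=2 (bin 010); offset now 11 = byte 1 bit 3; 45 bits remain
Read 3: bits[11:16] width=5 -> value=6 (bin 00110); offset now 16 = byte 2 bit 0; 40 bits remain
Read 4: bits[16:28] width=12 -> value=1980 (bin 011110111100); offset now 28 = byte 3 bit 4; 28 bits remain
Read 5: bits[28:40] width=12 -> value=886 (bin 001101110110); offset now 40 = byte 5 bit 0; 16 bits remain

Answer: 5 0 886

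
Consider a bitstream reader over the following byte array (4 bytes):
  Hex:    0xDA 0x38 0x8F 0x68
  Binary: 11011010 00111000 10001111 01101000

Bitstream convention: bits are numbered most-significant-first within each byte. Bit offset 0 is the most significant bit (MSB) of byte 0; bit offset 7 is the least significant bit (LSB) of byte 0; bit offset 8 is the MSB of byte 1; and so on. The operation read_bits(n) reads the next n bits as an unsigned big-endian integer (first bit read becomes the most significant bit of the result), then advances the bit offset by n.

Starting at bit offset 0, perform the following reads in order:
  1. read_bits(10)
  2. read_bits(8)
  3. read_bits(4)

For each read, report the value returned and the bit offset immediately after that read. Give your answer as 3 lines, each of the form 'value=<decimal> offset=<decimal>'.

Read 1: bits[0:10] width=10 -> value=872 (bin 1101101000); offset now 10 = byte 1 bit 2; 22 bits remain
Read 2: bits[10:18] width=8 -> value=226 (bin 11100010); offset now 18 = byte 2 bit 2; 14 bits remain
Read 3: bits[18:22] width=4 -> value=3 (bin 0011); offset now 22 = byte 2 bit 6; 10 bits remain

Answer: value=872 offset=10
value=226 offset=18
value=3 offset=22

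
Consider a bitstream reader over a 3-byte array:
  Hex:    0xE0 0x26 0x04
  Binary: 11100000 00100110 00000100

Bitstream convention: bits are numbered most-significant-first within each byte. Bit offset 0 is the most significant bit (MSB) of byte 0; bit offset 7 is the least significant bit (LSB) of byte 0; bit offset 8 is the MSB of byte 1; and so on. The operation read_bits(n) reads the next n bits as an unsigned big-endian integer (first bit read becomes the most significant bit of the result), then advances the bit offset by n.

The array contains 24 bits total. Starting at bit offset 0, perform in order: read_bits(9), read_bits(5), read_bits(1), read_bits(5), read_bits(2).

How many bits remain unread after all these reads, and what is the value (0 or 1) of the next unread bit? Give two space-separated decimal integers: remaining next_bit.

Read 1: bits[0:9] width=9 -> value=448 (bin 111000000); offset now 9 = byte 1 bit 1; 15 bits remain
Read 2: bits[9:14] width=5 -> value=9 (bin 01001); offset now 14 = byte 1 bit 6; 10 bits remain
Read 3: bits[14:15] width=1 -> value=1 (bin 1); offset now 15 = byte 1 bit 7; 9 bits remain
Read 4: bits[15:20] width=5 -> value=0 (bin 00000); offset now 20 = byte 2 bit 4; 4 bits remain
Read 5: bits[20:22] width=2 -> value=1 (bin 01); offset now 22 = byte 2 bit 6; 2 bits remain

Answer: 2 0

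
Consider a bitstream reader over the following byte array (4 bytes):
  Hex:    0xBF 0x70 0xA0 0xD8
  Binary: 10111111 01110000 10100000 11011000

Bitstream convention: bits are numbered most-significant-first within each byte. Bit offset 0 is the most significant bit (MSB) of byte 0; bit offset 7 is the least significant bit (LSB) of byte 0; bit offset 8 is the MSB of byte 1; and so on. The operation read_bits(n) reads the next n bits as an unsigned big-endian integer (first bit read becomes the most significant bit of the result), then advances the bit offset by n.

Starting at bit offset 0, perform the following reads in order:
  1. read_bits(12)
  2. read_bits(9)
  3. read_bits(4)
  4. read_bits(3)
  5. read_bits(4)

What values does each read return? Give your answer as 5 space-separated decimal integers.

Answer: 3063 20 1 5 8

Derivation:
Read 1: bits[0:12] width=12 -> value=3063 (bin 101111110111); offset now 12 = byte 1 bit 4; 20 bits remain
Read 2: bits[12:21] width=9 -> value=20 (bin 000010100); offset now 21 = byte 2 bit 5; 11 bits remain
Read 3: bits[21:25] width=4 -> value=1 (bin 0001); offset now 25 = byte 3 bit 1; 7 bits remain
Read 4: bits[25:28] width=3 -> value=5 (bin 101); offset now 28 = byte 3 bit 4; 4 bits remain
Read 5: bits[28:32] width=4 -> value=8 (bin 1000); offset now 32 = byte 4 bit 0; 0 bits remain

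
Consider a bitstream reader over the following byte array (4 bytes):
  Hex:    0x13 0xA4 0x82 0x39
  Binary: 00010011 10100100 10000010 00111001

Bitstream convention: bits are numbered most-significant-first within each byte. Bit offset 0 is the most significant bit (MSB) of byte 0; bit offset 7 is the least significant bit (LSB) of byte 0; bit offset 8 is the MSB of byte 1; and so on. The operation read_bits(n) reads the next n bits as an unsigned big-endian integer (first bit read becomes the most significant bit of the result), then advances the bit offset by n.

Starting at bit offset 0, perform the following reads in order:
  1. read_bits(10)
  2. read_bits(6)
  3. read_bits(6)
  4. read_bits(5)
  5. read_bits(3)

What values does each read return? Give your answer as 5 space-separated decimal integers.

Answer: 78 36 32 17 6

Derivation:
Read 1: bits[0:10] width=10 -> value=78 (bin 0001001110); offset now 10 = byte 1 bit 2; 22 bits remain
Read 2: bits[10:16] width=6 -> value=36 (bin 100100); offset now 16 = byte 2 bit 0; 16 bits remain
Read 3: bits[16:22] width=6 -> value=32 (bin 100000); offset now 22 = byte 2 bit 6; 10 bits remain
Read 4: bits[22:27] width=5 -> value=17 (bin 10001); offset now 27 = byte 3 bit 3; 5 bits remain
Read 5: bits[27:30] width=3 -> value=6 (bin 110); offset now 30 = byte 3 bit 6; 2 bits remain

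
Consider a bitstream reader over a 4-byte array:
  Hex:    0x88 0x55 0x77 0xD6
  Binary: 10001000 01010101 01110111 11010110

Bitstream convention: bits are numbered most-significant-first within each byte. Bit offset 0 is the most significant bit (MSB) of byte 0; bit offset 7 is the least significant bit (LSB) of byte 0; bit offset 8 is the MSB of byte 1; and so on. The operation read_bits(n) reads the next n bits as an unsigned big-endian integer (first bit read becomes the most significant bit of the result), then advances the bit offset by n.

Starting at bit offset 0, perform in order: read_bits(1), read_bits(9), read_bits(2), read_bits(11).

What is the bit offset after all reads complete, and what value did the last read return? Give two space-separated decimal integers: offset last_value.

Answer: 23 699

Derivation:
Read 1: bits[0:1] width=1 -> value=1 (bin 1); offset now 1 = byte 0 bit 1; 31 bits remain
Read 2: bits[1:10] width=9 -> value=33 (bin 000100001); offset now 10 = byte 1 bit 2; 22 bits remain
Read 3: bits[10:12] width=2 -> value=1 (bin 01); offset now 12 = byte 1 bit 4; 20 bits remain
Read 4: bits[12:23] width=11 -> value=699 (bin 01010111011); offset now 23 = byte 2 bit 7; 9 bits remain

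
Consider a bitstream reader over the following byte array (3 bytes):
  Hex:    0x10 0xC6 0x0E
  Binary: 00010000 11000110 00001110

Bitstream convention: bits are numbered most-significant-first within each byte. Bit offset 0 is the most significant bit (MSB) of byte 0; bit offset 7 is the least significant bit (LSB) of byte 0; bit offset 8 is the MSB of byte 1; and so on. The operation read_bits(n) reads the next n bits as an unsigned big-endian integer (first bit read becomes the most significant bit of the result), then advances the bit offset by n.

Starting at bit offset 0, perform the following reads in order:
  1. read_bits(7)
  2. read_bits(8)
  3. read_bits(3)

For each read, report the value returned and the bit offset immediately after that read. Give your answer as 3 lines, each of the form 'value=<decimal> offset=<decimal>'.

Read 1: bits[0:7] width=7 -> value=8 (bin 0001000); offset now 7 = byte 0 bit 7; 17 bits remain
Read 2: bits[7:15] width=8 -> value=99 (bin 01100011); offset now 15 = byte 1 bit 7; 9 bits remain
Read 3: bits[15:18] width=3 -> value=0 (bin 000); offset now 18 = byte 2 bit 2; 6 bits remain

Answer: value=8 offset=7
value=99 offset=15
value=0 offset=18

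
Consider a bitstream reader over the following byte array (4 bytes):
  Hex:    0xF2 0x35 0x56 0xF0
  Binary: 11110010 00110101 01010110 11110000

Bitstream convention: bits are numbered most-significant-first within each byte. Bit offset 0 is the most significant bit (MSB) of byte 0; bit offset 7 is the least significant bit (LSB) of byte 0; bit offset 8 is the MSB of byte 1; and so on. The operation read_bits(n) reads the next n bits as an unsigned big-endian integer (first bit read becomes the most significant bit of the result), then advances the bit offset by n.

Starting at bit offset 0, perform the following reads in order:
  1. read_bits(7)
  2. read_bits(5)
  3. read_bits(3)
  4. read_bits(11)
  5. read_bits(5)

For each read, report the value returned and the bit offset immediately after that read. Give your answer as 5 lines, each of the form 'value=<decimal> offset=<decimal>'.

Read 1: bits[0:7] width=7 -> value=121 (bin 1111001); offset now 7 = byte 0 bit 7; 25 bits remain
Read 2: bits[7:12] width=5 -> value=3 (bin 00011); offset now 12 = byte 1 bit 4; 20 bits remain
Read 3: bits[12:15] width=3 -> value=2 (bin 010); offset now 15 = byte 1 bit 7; 17 bits remain
Read 4: bits[15:26] width=11 -> value=1371 (bin 10101011011); offset now 26 = byte 3 bit 2; 6 bits remain
Read 5: bits[26:31] width=5 -> value=24 (bin 11000); offset now 31 = byte 3 bit 7; 1 bits remain

Answer: value=121 offset=7
value=3 offset=12
value=2 offset=15
value=1371 offset=26
value=24 offset=31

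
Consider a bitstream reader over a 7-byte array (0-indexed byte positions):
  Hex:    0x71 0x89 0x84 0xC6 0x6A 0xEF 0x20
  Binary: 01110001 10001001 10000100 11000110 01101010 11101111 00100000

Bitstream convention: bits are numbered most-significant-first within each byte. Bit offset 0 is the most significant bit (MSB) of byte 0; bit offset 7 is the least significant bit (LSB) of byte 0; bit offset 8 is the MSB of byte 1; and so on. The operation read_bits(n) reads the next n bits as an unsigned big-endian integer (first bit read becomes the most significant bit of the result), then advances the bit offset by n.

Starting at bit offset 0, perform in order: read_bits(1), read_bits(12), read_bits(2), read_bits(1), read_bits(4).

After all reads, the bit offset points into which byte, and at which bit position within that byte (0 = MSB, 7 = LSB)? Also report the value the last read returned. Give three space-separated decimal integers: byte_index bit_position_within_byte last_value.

Answer: 2 4 8

Derivation:
Read 1: bits[0:1] width=1 -> value=0 (bin 0); offset now 1 = byte 0 bit 1; 55 bits remain
Read 2: bits[1:13] width=12 -> value=3633 (bin 111000110001); offset now 13 = byte 1 bit 5; 43 bits remain
Read 3: bits[13:15] width=2 -> value=0 (bin 00); offset now 15 = byte 1 bit 7; 41 bits remain
Read 4: bits[15:16] width=1 -> value=1 (bin 1); offset now 16 = byte 2 bit 0; 40 bits remain
Read 5: bits[16:20] width=4 -> value=8 (bin 1000); offset now 20 = byte 2 bit 4; 36 bits remain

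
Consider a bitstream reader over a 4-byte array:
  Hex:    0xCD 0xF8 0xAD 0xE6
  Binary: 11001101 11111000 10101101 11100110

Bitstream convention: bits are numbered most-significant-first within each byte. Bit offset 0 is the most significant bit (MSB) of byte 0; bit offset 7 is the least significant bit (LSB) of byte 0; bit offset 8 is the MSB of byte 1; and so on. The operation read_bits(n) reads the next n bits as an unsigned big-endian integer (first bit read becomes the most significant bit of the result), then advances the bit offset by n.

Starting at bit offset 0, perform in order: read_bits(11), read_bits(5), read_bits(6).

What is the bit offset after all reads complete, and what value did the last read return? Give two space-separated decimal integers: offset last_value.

Answer: 22 43

Derivation:
Read 1: bits[0:11] width=11 -> value=1647 (bin 11001101111); offset now 11 = byte 1 bit 3; 21 bits remain
Read 2: bits[11:16] width=5 -> value=24 (bin 11000); offset now 16 = byte 2 bit 0; 16 bits remain
Read 3: bits[16:22] width=6 -> value=43 (bin 101011); offset now 22 = byte 2 bit 6; 10 bits remain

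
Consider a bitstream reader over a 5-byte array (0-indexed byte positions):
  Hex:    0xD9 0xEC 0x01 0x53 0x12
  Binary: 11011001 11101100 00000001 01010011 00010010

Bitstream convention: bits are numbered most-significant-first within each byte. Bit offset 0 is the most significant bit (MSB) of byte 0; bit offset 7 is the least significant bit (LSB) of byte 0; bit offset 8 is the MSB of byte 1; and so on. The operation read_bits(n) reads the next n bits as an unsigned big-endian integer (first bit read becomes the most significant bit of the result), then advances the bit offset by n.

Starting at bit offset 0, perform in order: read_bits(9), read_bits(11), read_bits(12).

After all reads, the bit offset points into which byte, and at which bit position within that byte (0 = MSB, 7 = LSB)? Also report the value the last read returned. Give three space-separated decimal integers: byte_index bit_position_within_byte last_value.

Answer: 4 0 339

Derivation:
Read 1: bits[0:9] width=9 -> value=435 (bin 110110011); offset now 9 = byte 1 bit 1; 31 bits remain
Read 2: bits[9:20] width=11 -> value=1728 (bin 11011000000); offset now 20 = byte 2 bit 4; 20 bits remain
Read 3: bits[20:32] width=12 -> value=339 (bin 000101010011); offset now 32 = byte 4 bit 0; 8 bits remain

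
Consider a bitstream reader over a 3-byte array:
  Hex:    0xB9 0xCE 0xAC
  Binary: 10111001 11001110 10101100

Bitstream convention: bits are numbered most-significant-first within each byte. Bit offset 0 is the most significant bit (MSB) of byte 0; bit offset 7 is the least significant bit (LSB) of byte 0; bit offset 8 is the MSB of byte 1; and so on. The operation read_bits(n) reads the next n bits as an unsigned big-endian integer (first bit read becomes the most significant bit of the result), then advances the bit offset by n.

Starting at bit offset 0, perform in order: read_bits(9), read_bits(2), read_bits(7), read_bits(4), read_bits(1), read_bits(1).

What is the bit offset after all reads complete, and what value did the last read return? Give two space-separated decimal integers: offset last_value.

Answer: 24 0

Derivation:
Read 1: bits[0:9] width=9 -> value=371 (bin 101110011); offset now 9 = byte 1 bit 1; 15 bits remain
Read 2: bits[9:11] width=2 -> value=2 (bin 10); offset now 11 = byte 1 bit 3; 13 bits remain
Read 3: bits[11:18] width=7 -> value=58 (bin 0111010); offset now 18 = byte 2 bit 2; 6 bits remain
Read 4: bits[18:22] width=4 -> value=11 (bin 1011); offset now 22 = byte 2 bit 6; 2 bits remain
Read 5: bits[22:23] width=1 -> value=0 (bin 0); offset now 23 = byte 2 bit 7; 1 bits remain
Read 6: bits[23:24] width=1 -> value=0 (bin 0); offset now 24 = byte 3 bit 0; 0 bits remain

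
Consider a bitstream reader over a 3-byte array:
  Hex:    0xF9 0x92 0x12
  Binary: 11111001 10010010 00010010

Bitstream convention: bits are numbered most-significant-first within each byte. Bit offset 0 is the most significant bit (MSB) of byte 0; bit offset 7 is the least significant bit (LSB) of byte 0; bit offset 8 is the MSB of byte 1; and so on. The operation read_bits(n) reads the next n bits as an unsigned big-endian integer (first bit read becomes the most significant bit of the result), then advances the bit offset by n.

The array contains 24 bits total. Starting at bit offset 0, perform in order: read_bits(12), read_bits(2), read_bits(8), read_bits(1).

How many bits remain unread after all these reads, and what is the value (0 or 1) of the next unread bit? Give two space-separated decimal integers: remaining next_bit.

Answer: 1 0

Derivation:
Read 1: bits[0:12] width=12 -> value=3993 (bin 111110011001); offset now 12 = byte 1 bit 4; 12 bits remain
Read 2: bits[12:14] width=2 -> value=0 (bin 00); offset now 14 = byte 1 bit 6; 10 bits remain
Read 3: bits[14:22] width=8 -> value=132 (bin 10000100); offset now 22 = byte 2 bit 6; 2 bits remain
Read 4: bits[22:23] width=1 -> value=1 (bin 1); offset now 23 = byte 2 bit 7; 1 bits remain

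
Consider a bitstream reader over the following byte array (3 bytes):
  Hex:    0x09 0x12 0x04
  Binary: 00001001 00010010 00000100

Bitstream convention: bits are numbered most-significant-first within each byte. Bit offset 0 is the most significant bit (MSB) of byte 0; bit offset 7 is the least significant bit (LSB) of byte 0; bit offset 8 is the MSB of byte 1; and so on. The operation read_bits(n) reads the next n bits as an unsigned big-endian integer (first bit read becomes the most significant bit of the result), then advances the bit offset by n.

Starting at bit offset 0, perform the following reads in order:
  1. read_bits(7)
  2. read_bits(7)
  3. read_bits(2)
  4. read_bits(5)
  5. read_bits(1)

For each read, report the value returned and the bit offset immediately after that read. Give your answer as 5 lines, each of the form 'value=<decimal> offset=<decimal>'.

Answer: value=4 offset=7
value=68 offset=14
value=2 offset=16
value=0 offset=21
value=1 offset=22

Derivation:
Read 1: bits[0:7] width=7 -> value=4 (bin 0000100); offset now 7 = byte 0 bit 7; 17 bits remain
Read 2: bits[7:14] width=7 -> value=68 (bin 1000100); offset now 14 = byte 1 bit 6; 10 bits remain
Read 3: bits[14:16] width=2 -> value=2 (bin 10); offset now 16 = byte 2 bit 0; 8 bits remain
Read 4: bits[16:21] width=5 -> value=0 (bin 00000); offset now 21 = byte 2 bit 5; 3 bits remain
Read 5: bits[21:22] width=1 -> value=1 (bin 1); offset now 22 = byte 2 bit 6; 2 bits remain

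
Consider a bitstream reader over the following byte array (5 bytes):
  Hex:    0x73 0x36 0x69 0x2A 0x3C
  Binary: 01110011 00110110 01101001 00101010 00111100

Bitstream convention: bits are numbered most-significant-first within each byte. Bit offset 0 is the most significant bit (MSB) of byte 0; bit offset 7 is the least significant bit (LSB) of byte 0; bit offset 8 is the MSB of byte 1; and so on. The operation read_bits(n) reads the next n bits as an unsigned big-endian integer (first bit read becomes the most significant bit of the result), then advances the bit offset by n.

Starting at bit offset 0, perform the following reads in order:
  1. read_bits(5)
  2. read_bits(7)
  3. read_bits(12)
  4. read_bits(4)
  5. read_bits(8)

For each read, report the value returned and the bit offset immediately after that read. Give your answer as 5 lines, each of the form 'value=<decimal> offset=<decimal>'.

Read 1: bits[0:5] width=5 -> value=14 (bin 01110); offset now 5 = byte 0 bit 5; 35 bits remain
Read 2: bits[5:12] width=7 -> value=51 (bin 0110011); offset now 12 = byte 1 bit 4; 28 bits remain
Read 3: bits[12:24] width=12 -> value=1641 (bin 011001101001); offset now 24 = byte 3 bit 0; 16 bits remain
Read 4: bits[24:28] width=4 -> value=2 (bin 0010); offset now 28 = byte 3 bit 4; 12 bits remain
Read 5: bits[28:36] width=8 -> value=163 (bin 10100011); offset now 36 = byte 4 bit 4; 4 bits remain

Answer: value=14 offset=5
value=51 offset=12
value=1641 offset=24
value=2 offset=28
value=163 offset=36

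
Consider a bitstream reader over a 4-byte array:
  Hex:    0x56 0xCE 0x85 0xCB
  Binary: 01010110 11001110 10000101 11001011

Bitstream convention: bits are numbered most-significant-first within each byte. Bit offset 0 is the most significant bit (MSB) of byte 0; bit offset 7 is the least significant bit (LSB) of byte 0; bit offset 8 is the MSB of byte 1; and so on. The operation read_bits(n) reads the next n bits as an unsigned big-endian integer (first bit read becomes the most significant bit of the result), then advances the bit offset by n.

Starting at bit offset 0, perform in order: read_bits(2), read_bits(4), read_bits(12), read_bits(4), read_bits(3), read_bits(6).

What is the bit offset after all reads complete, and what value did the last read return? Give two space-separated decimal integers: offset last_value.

Read 1: bits[0:2] width=2 -> value=1 (bin 01); offset now 2 = byte 0 bit 2; 30 bits remain
Read 2: bits[2:6] width=4 -> value=5 (bin 0101); offset now 6 = byte 0 bit 6; 26 bits remain
Read 3: bits[6:18] width=12 -> value=2874 (bin 101100111010); offset now 18 = byte 2 bit 2; 14 bits remain
Read 4: bits[18:22] width=4 -> value=1 (bin 0001); offset now 22 = byte 2 bit 6; 10 bits remain
Read 5: bits[22:25] width=3 -> value=3 (bin 011); offset now 25 = byte 3 bit 1; 7 bits remain
Read 6: bits[25:31] width=6 -> value=37 (bin 100101); offset now 31 = byte 3 bit 7; 1 bits remain

Answer: 31 37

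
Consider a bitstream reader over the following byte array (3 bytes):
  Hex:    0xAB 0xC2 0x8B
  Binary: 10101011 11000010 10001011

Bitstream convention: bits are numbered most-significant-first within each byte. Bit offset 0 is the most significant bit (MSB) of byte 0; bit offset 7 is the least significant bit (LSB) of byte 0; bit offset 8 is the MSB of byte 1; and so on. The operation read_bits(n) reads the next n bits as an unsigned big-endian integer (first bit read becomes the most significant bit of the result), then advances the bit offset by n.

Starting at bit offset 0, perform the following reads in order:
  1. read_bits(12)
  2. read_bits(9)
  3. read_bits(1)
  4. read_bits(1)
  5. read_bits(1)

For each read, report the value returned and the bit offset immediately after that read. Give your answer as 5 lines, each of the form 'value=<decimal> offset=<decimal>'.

Answer: value=2748 offset=12
value=81 offset=21
value=0 offset=22
value=1 offset=23
value=1 offset=24

Derivation:
Read 1: bits[0:12] width=12 -> value=2748 (bin 101010111100); offset now 12 = byte 1 bit 4; 12 bits remain
Read 2: bits[12:21] width=9 -> value=81 (bin 001010001); offset now 21 = byte 2 bit 5; 3 bits remain
Read 3: bits[21:22] width=1 -> value=0 (bin 0); offset now 22 = byte 2 bit 6; 2 bits remain
Read 4: bits[22:23] width=1 -> value=1 (bin 1); offset now 23 = byte 2 bit 7; 1 bits remain
Read 5: bits[23:24] width=1 -> value=1 (bin 1); offset now 24 = byte 3 bit 0; 0 bits remain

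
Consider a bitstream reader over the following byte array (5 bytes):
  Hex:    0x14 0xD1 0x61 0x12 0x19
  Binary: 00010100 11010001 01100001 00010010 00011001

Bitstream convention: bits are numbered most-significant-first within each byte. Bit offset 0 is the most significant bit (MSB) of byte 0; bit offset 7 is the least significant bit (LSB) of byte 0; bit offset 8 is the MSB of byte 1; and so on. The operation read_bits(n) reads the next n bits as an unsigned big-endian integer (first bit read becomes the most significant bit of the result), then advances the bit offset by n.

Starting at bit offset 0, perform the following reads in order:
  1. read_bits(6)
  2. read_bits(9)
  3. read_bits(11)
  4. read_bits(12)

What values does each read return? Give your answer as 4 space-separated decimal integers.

Read 1: bits[0:6] width=6 -> value=5 (bin 000101); offset now 6 = byte 0 bit 6; 34 bits remain
Read 2: bits[6:15] width=9 -> value=104 (bin 001101000); offset now 15 = byte 1 bit 7; 25 bits remain
Read 3: bits[15:26] width=11 -> value=1412 (bin 10110000100); offset now 26 = byte 3 bit 2; 14 bits remain
Read 4: bits[26:38] width=12 -> value=1158 (bin 010010000110); offset now 38 = byte 4 bit 6; 2 bits remain

Answer: 5 104 1412 1158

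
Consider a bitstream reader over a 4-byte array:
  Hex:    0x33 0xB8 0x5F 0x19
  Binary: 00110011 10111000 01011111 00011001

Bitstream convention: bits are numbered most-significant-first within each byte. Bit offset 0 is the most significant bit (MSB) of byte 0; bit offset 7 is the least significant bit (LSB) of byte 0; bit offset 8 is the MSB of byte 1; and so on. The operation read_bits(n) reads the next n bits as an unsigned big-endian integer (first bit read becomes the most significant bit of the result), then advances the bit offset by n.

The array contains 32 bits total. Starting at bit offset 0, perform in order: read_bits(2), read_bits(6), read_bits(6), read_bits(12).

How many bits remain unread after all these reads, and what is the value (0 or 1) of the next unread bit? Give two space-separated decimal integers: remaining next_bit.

Read 1: bits[0:2] width=2 -> value=0 (bin 00); offset now 2 = byte 0 bit 2; 30 bits remain
Read 2: bits[2:8] width=6 -> value=51 (bin 110011); offset now 8 = byte 1 bit 0; 24 bits remain
Read 3: bits[8:14] width=6 -> value=46 (bin 101110); offset now 14 = byte 1 bit 6; 18 bits remain
Read 4: bits[14:26] width=12 -> value=380 (bin 000101111100); offset now 26 = byte 3 bit 2; 6 bits remain

Answer: 6 0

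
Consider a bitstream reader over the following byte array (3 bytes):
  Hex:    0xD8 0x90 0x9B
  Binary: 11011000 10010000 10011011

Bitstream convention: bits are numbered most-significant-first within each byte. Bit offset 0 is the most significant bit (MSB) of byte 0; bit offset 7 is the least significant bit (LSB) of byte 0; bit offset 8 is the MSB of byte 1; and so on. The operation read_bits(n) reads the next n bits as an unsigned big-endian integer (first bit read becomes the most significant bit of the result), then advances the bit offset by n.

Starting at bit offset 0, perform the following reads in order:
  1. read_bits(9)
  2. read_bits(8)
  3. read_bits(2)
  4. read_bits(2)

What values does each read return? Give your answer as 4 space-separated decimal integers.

Read 1: bits[0:9] width=9 -> value=433 (bin 110110001); offset now 9 = byte 1 bit 1; 15 bits remain
Read 2: bits[9:17] width=8 -> value=33 (bin 00100001); offset now 17 = byte 2 bit 1; 7 bits remain
Read 3: bits[17:19] width=2 -> value=0 (bin 00); offset now 19 = byte 2 bit 3; 5 bits remain
Read 4: bits[19:21] width=2 -> value=3 (bin 11); offset now 21 = byte 2 bit 5; 3 bits remain

Answer: 433 33 0 3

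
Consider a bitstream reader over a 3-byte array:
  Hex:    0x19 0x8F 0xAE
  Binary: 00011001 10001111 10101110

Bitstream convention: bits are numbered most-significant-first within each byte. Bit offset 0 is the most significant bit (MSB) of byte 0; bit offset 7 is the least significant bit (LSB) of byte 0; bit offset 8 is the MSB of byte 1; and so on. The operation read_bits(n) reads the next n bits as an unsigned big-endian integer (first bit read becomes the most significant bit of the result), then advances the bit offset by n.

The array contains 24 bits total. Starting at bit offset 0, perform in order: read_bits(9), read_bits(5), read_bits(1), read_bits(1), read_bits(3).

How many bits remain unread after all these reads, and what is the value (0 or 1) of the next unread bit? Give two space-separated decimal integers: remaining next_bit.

Read 1: bits[0:9] width=9 -> value=51 (bin 000110011); offset now 9 = byte 1 bit 1; 15 bits remain
Read 2: bits[9:14] width=5 -> value=3 (bin 00011); offset now 14 = byte 1 bit 6; 10 bits remain
Read 3: bits[14:15] width=1 -> value=1 (bin 1); offset now 15 = byte 1 bit 7; 9 bits remain
Read 4: bits[15:16] width=1 -> value=1 (bin 1); offset now 16 = byte 2 bit 0; 8 bits remain
Read 5: bits[16:19] width=3 -> value=5 (bin 101); offset now 19 = byte 2 bit 3; 5 bits remain

Answer: 5 0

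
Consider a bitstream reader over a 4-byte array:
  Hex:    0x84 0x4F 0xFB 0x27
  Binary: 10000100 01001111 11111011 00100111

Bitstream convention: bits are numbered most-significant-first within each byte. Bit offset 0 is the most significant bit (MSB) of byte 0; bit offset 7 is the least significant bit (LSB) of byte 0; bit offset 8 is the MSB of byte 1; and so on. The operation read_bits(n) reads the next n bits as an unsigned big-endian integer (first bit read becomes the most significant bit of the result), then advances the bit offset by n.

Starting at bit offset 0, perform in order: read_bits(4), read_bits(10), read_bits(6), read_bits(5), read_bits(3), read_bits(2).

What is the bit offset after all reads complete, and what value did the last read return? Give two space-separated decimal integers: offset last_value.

Read 1: bits[0:4] width=4 -> value=8 (bin 1000); offset now 4 = byte 0 bit 4; 28 bits remain
Read 2: bits[4:14] width=10 -> value=275 (bin 0100010011); offset now 14 = byte 1 bit 6; 18 bits remain
Read 3: bits[14:20] width=6 -> value=63 (bin 111111); offset now 20 = byte 2 bit 4; 12 bits remain
Read 4: bits[20:25] width=5 -> value=22 (bin 10110); offset now 25 = byte 3 bit 1; 7 bits remain
Read 5: bits[25:28] width=3 -> value=2 (bin 010); offset now 28 = byte 3 bit 4; 4 bits remain
Read 6: bits[28:30] width=2 -> value=1 (bin 01); offset now 30 = byte 3 bit 6; 2 bits remain

Answer: 30 1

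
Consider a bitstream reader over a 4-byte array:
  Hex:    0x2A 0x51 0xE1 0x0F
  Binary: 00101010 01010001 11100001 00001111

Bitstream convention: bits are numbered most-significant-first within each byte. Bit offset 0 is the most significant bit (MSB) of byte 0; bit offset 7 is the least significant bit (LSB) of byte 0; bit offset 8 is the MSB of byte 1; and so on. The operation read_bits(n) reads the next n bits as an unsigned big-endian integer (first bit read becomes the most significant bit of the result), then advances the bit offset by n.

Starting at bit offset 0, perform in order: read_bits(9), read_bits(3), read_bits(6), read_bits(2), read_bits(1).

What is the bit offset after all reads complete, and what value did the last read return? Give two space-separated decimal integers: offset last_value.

Read 1: bits[0:9] width=9 -> value=84 (bin 001010100); offset now 9 = byte 1 bit 1; 23 bits remain
Read 2: bits[9:12] width=3 -> value=5 (bin 101); offset now 12 = byte 1 bit 4; 20 bits remain
Read 3: bits[12:18] width=6 -> value=7 (bin 000111); offset now 18 = byte 2 bit 2; 14 bits remain
Read 4: bits[18:20] width=2 -> value=2 (bin 10); offset now 20 = byte 2 bit 4; 12 bits remain
Read 5: bits[20:21] width=1 -> value=0 (bin 0); offset now 21 = byte 2 bit 5; 11 bits remain

Answer: 21 0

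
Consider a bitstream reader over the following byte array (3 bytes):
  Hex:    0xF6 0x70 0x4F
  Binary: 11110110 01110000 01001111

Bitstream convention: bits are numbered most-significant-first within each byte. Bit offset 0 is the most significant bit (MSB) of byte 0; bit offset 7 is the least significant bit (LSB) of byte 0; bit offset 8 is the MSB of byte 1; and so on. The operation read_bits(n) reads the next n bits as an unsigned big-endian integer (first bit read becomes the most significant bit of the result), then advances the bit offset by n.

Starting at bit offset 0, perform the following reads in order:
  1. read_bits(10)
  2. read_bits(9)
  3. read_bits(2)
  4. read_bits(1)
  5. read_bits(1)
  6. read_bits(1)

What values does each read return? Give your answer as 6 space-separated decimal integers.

Answer: 985 386 1 1 1 1

Derivation:
Read 1: bits[0:10] width=10 -> value=985 (bin 1111011001); offset now 10 = byte 1 bit 2; 14 bits remain
Read 2: bits[10:19] width=9 -> value=386 (bin 110000010); offset now 19 = byte 2 bit 3; 5 bits remain
Read 3: bits[19:21] width=2 -> value=1 (bin 01); offset now 21 = byte 2 bit 5; 3 bits remain
Read 4: bits[21:22] width=1 -> value=1 (bin 1); offset now 22 = byte 2 bit 6; 2 bits remain
Read 5: bits[22:23] width=1 -> value=1 (bin 1); offset now 23 = byte 2 bit 7; 1 bits remain
Read 6: bits[23:24] width=1 -> value=1 (bin 1); offset now 24 = byte 3 bit 0; 0 bits remain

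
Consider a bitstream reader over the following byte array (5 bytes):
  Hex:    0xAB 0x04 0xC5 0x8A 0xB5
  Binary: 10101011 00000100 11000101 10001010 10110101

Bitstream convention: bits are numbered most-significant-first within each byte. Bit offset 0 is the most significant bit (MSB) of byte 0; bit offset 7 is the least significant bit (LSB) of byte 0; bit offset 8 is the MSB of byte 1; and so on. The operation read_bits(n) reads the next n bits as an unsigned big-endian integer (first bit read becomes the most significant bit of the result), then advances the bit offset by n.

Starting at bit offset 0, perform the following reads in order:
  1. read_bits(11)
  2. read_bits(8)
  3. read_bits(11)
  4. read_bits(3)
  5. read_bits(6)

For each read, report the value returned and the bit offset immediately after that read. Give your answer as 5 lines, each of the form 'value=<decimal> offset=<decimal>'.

Answer: value=1368 offset=11
value=38 offset=19
value=354 offset=30
value=5 offset=33
value=26 offset=39

Derivation:
Read 1: bits[0:11] width=11 -> value=1368 (bin 10101011000); offset now 11 = byte 1 bit 3; 29 bits remain
Read 2: bits[11:19] width=8 -> value=38 (bin 00100110); offset now 19 = byte 2 bit 3; 21 bits remain
Read 3: bits[19:30] width=11 -> value=354 (bin 00101100010); offset now 30 = byte 3 bit 6; 10 bits remain
Read 4: bits[30:33] width=3 -> value=5 (bin 101); offset now 33 = byte 4 bit 1; 7 bits remain
Read 5: bits[33:39] width=6 -> value=26 (bin 011010); offset now 39 = byte 4 bit 7; 1 bits remain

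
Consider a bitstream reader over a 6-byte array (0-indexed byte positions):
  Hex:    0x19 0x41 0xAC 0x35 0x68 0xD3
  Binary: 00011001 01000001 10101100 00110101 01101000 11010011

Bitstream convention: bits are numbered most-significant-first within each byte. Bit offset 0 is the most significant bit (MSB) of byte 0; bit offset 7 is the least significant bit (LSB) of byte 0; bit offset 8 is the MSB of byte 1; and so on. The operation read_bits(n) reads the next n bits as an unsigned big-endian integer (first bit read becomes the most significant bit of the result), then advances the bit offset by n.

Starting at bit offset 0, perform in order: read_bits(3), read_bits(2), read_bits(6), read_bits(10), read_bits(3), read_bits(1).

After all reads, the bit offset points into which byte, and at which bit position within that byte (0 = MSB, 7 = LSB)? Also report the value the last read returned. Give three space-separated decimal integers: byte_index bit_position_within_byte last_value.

Read 1: bits[0:3] width=3 -> value=0 (bin 000); offset now 3 = byte 0 bit 3; 45 bits remain
Read 2: bits[3:5] width=2 -> value=3 (bin 11); offset now 5 = byte 0 bit 5; 43 bits remain
Read 3: bits[5:11] width=6 -> value=10 (bin 001010); offset now 11 = byte 1 bit 3; 37 bits remain
Read 4: bits[11:21] width=10 -> value=53 (bin 0000110101); offset now 21 = byte 2 bit 5; 27 bits remain
Read 5: bits[21:24] width=3 -> value=4 (bin 100); offset now 24 = byte 3 bit 0; 24 bits remain
Read 6: bits[24:25] width=1 -> value=0 (bin 0); offset now 25 = byte 3 bit 1; 23 bits remain

Answer: 3 1 0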